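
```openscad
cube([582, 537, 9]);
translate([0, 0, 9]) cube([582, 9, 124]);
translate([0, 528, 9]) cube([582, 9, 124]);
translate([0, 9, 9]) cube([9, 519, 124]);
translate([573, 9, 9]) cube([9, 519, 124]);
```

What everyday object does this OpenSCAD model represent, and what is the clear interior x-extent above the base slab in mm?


An open box. The internal width is 564 mm.

A 582×537 base slab with four walls standing on it — an open box. The base is 582 mm wide and the walls are 9 mm thick, so the internal width is 582 − 2 × 9 = 564 mm.


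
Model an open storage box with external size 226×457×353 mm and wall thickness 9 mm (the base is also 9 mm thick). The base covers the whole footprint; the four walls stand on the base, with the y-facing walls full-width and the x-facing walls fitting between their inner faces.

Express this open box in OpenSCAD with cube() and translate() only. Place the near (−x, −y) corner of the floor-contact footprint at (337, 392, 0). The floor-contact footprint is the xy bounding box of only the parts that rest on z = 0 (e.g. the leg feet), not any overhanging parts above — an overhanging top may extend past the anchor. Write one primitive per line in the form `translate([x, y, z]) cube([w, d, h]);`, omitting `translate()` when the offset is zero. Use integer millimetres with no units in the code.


translate([337, 392, 0]) cube([226, 457, 9]);
translate([337, 392, 9]) cube([226, 9, 344]);
translate([337, 840, 9]) cube([226, 9, 344]);
translate([337, 401, 9]) cube([9, 439, 344]);
translate([554, 401, 9]) cube([9, 439, 344]);


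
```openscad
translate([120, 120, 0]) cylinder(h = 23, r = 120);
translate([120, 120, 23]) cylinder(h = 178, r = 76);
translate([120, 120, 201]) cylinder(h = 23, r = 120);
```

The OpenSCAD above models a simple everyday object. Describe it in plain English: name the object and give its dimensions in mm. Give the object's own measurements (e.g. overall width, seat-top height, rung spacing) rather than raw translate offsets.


A spool: two coaxial disc flanges of radius 120 mm and thickness 23 mm, joined by a core cylinder of radius 76 mm and height 178 mm. The lower flange rests on z = 0 and the three cylinders share a vertical axis.


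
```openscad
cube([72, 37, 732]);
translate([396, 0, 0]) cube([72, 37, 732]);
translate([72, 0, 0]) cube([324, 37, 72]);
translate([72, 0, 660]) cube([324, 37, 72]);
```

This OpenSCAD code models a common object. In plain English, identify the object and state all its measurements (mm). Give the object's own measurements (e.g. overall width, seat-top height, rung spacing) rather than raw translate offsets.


A rectangular picture frame lying in the x–z plane (depth along y). The opening is 324 mm wide (x) by 588 mm tall (z), surrounded by a border 72 mm wide on all four sides. The frame is 37 mm deep and is made of two full-height vertical stiles with two horizontal rails fitted between them.


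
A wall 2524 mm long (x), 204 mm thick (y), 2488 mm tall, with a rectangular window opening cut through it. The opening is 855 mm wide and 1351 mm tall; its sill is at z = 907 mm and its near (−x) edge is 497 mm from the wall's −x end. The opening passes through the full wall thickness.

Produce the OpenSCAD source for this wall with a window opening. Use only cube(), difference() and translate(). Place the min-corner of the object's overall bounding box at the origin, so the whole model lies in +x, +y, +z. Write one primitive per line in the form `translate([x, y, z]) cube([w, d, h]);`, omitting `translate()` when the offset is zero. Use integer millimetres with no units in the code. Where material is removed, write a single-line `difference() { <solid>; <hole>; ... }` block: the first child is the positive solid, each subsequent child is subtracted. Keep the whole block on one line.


difference() { cube([2524, 204, 2488]); translate([497, 0, 907]) cube([855, 204, 1351]); }


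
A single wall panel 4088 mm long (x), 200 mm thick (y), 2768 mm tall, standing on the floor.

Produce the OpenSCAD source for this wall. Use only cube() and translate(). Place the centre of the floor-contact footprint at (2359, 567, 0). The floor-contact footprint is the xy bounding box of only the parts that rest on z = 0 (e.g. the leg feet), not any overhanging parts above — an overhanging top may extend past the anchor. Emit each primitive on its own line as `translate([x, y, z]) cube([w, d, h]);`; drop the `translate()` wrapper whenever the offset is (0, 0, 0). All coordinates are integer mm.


translate([315, 467, 0]) cube([4088, 200, 2768]);


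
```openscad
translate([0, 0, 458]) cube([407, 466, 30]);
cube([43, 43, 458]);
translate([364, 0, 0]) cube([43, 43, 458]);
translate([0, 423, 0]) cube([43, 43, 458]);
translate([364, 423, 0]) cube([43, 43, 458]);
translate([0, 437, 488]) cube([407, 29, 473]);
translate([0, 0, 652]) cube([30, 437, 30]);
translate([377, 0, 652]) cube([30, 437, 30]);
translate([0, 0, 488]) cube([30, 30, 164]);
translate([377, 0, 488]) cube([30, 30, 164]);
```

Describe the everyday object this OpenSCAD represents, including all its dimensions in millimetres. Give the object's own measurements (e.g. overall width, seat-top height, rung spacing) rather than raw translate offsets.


A chair. The seat is a 407×466×30 mm slab with its top at z = 488 mm, on four 43×43 mm corner legs (flush with the seat edges, standing on z = 0). A flat backrest 29 mm thick, 473 mm tall, spans the full seat width and rises from the seat top along its +y edge, rear face flush with the rear of the seat. Two armrests of 30×30 mm section run along each side from the seat's front edge to the front of the backrest, top faces 194 mm above the seat top and outer faces flush with the seat's x-edges; a 30×30 mm post under the front of each armrest stands on the seat at the front corner.


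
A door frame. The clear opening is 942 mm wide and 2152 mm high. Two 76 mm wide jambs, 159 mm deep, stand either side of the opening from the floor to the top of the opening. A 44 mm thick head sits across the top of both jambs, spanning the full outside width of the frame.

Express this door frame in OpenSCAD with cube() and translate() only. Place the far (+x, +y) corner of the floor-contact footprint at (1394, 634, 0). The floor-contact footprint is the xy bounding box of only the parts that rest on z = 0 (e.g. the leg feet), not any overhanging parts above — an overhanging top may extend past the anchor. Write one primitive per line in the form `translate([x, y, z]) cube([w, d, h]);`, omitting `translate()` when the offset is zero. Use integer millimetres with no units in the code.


translate([300, 475, 0]) cube([76, 159, 2152]);
translate([1318, 475, 0]) cube([76, 159, 2152]);
translate([300, 475, 2152]) cube([1094, 159, 44]);


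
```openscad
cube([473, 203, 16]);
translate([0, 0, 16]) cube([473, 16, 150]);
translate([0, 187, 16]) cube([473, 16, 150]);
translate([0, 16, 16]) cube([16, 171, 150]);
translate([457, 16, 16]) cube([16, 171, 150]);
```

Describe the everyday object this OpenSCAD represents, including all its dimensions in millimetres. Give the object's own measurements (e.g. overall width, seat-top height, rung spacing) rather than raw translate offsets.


An open-topped rectangular box: outside dimensions 473×203×166 mm, with a uniform wall and base thickness of 16 mm. The base is a full 473×203 slab on the floor; four walls sit on top of the base. The front and back walls (the −y and +y sides) span the full width; the two side walls fit between them.


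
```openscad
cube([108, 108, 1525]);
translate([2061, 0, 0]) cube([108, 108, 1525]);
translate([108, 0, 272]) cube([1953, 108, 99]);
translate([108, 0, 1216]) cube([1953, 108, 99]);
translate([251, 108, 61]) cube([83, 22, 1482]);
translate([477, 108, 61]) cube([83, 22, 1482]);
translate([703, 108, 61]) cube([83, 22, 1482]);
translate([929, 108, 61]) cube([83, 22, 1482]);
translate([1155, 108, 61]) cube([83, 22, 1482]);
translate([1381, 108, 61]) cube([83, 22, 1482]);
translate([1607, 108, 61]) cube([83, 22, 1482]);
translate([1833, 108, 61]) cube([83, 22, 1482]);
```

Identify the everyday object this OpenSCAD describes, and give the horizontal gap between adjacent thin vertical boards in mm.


A fence section. The picket gap is 143 mm.

Two posts, two rails, 8 pickets — a fence section. Span 1953 mm holds 8 pickets of 83 mm with 9 equal gaps: ⌊(1953 − 8·83) / 9⌋ = 143 mm.


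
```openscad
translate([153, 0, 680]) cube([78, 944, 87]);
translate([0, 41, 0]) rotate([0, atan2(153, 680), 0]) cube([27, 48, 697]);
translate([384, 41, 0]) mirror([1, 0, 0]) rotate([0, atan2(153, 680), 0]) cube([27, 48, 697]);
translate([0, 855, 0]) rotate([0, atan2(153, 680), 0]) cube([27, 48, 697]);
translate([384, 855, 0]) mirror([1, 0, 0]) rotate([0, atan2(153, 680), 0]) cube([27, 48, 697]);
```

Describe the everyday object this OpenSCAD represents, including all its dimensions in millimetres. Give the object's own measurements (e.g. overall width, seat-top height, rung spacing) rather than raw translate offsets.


A sawhorse. A 78×944×87 mm beam (x, y, z) sits on two A-frame leg pairs. Each pair is two raked legs of 27×48 mm section (48 mm along y) splaying symmetrically in x. Each leg rises 680 mm vertically over 153 mm of horizontal reach and is 697 mm long along its own axis. Every leg's outer bottom edge rests on the floor and its outer top edge meets a bottom edge of the beam — the left legs (tilting toward +x) meet the beam's −x bottom edge, the right legs (their mirror images, tilting toward −x) meet its +x bottom edge — so the leg tops tuck under the beam, the beam's underside is 680 mm above the floor, and the feet are 384 mm apart outside-to-outside with the beam centred between them. The two leg pairs are set in 41 mm from either end of the beam.


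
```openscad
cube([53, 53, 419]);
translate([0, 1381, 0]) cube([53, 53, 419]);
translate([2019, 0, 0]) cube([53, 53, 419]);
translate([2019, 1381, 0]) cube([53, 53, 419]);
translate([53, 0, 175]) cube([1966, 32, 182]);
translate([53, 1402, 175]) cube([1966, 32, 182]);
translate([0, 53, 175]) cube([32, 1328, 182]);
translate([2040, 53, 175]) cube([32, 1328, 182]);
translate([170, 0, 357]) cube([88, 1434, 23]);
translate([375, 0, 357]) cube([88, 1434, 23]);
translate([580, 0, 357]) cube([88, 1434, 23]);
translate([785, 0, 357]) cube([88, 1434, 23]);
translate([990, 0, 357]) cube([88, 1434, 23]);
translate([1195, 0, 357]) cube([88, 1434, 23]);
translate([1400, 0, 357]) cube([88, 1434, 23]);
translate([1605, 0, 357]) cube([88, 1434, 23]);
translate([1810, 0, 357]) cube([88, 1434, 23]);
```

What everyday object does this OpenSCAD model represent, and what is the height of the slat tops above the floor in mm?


A bed frame. The slat-top height is 380 mm.

Four posts, four rails, and a row of slats — a bed frame. Slats sit on the rails at z = 175 + 182 = 357; with slat thickness 23, the top is 380 mm.


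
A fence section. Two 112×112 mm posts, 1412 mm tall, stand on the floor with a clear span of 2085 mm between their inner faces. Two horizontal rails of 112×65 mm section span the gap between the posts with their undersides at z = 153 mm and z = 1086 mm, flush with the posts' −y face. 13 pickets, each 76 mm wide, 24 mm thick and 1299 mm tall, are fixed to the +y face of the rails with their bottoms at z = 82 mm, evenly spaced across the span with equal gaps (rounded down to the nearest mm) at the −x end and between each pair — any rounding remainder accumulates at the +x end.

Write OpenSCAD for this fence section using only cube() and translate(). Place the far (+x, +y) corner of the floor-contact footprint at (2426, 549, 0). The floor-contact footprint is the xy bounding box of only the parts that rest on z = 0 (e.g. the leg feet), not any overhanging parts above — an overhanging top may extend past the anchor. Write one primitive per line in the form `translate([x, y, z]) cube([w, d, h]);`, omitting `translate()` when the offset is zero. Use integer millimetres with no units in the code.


translate([117, 437, 0]) cube([112, 112, 1412]);
translate([2314, 437, 0]) cube([112, 112, 1412]);
translate([229, 437, 153]) cube([2085, 112, 65]);
translate([229, 437, 1086]) cube([2085, 112, 65]);
translate([307, 549, 82]) cube([76, 24, 1299]);
translate([461, 549, 82]) cube([76, 24, 1299]);
translate([615, 549, 82]) cube([76, 24, 1299]);
translate([769, 549, 82]) cube([76, 24, 1299]);
translate([923, 549, 82]) cube([76, 24, 1299]);
translate([1077, 549, 82]) cube([76, 24, 1299]);
translate([1231, 549, 82]) cube([76, 24, 1299]);
translate([1385, 549, 82]) cube([76, 24, 1299]);
translate([1539, 549, 82]) cube([76, 24, 1299]);
translate([1693, 549, 82]) cube([76, 24, 1299]);
translate([1847, 549, 82]) cube([76, 24, 1299]);
translate([2001, 549, 82]) cube([76, 24, 1299]);
translate([2155, 549, 82]) cube([76, 24, 1299]);


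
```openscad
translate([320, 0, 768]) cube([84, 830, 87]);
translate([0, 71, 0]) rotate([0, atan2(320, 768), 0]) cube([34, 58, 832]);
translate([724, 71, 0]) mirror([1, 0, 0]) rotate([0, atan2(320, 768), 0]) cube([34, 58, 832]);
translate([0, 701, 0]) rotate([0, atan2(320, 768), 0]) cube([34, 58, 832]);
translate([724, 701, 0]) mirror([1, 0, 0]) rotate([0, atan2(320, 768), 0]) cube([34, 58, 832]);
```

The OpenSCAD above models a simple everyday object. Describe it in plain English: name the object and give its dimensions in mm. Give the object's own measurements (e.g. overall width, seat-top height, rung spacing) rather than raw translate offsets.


A sawhorse. A 84×830×87 mm beam (x, y, z) sits on two A-frame leg pairs. Each pair is two raked legs of 34×58 mm section (58 mm along y) splaying symmetrically in x. Each leg rises 768 mm vertically over 320 mm of horizontal reach and is 832 mm long along its own axis. Every leg's outer bottom edge rests on the floor and its outer top edge meets a bottom edge of the beam — the left legs (tilting toward +x) meet the beam's −x bottom edge, the right legs (their mirror images, tilting toward −x) meet its +x bottom edge — so the leg tops tuck under the beam, the beam's underside is 768 mm above the floor, and the feet are 724 mm apart outside-to-outside with the beam centred between them. The two leg pairs are set in 71 mm from either end of the beam.


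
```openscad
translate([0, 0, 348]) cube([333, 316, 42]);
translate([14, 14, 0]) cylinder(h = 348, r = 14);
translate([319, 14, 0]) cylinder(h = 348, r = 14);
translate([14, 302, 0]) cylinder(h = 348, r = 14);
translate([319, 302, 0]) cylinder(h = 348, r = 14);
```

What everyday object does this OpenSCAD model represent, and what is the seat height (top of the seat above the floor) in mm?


A stool. The seat height is 390 mm.

A 333×316×42 slab at z = 348 on four corner cylinders — a stool. The seat top is 348 + 42 = 390 mm.


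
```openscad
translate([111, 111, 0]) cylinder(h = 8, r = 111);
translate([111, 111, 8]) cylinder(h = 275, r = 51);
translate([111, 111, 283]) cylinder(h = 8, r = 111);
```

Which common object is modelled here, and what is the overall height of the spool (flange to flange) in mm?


A spool. The overall height is 291 mm.

Three coaxial cylinders, large–small–large — a spool. Two 8 mm flanges and a 275 mm core give 8 + 275 + 8 = 291 mm.


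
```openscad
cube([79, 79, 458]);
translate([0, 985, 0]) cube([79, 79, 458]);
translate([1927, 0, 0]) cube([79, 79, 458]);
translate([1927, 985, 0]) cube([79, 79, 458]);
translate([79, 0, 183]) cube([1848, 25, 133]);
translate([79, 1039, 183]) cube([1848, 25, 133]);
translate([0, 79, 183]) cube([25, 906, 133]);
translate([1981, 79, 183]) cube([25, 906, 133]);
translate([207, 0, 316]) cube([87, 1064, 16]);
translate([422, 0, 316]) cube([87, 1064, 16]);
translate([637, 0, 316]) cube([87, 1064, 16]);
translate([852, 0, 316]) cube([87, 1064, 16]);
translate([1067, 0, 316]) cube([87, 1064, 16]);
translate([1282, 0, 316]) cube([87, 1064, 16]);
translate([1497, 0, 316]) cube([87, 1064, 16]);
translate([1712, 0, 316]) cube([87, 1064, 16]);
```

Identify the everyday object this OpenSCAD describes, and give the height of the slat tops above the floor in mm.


A bed frame. The slat-top height is 332 mm.

Four posts, four rails, and a row of slats — a bed frame. Slats sit on the rails at z = 183 + 133 = 316; with slat thickness 16, the top is 332 mm.


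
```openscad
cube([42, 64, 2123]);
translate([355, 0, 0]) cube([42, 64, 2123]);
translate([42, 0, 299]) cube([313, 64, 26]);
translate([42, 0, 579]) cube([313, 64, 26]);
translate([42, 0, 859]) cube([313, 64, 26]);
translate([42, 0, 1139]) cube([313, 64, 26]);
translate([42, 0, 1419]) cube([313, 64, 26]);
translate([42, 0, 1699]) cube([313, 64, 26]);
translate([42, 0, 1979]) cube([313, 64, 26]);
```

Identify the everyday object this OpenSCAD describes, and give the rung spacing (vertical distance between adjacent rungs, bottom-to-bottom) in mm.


A ladder. The rung spacing is 280 mm.

Two tall 42×64 posts with 7 short bars between them — a ladder. Adjacent rungs sit at z = 299 and z = 579, so the spacing is 579 − 299 = 280 mm.


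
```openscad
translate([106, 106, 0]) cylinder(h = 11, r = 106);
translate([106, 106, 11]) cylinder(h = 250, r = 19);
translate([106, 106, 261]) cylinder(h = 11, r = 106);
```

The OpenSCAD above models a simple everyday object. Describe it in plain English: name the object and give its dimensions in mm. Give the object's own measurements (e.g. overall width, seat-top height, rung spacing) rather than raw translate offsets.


A spool: two coaxial disc flanges of radius 106 mm and thickness 11 mm, joined by a core cylinder of radius 19 mm and height 250 mm. The lower flange rests on z = 0 and the three cylinders share a vertical axis.


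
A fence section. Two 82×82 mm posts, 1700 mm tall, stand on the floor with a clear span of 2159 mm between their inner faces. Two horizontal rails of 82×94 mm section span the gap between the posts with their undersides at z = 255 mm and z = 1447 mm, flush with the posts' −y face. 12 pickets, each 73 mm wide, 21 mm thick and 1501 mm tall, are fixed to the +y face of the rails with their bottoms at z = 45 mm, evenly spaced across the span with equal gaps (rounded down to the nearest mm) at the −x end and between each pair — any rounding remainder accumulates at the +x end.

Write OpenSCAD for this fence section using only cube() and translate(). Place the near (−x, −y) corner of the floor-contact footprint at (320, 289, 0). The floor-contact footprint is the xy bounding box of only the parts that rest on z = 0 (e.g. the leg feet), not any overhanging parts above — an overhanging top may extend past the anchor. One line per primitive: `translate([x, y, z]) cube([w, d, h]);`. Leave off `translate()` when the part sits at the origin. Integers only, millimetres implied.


translate([320, 289, 0]) cube([82, 82, 1700]);
translate([2561, 289, 0]) cube([82, 82, 1700]);
translate([402, 289, 255]) cube([2159, 82, 94]);
translate([402, 289, 1447]) cube([2159, 82, 94]);
translate([500, 371, 45]) cube([73, 21, 1501]);
translate([671, 371, 45]) cube([73, 21, 1501]);
translate([842, 371, 45]) cube([73, 21, 1501]);
translate([1013, 371, 45]) cube([73, 21, 1501]);
translate([1184, 371, 45]) cube([73, 21, 1501]);
translate([1355, 371, 45]) cube([73, 21, 1501]);
translate([1526, 371, 45]) cube([73, 21, 1501]);
translate([1697, 371, 45]) cube([73, 21, 1501]);
translate([1868, 371, 45]) cube([73, 21, 1501]);
translate([2039, 371, 45]) cube([73, 21, 1501]);
translate([2210, 371, 45]) cube([73, 21, 1501]);
translate([2381, 371, 45]) cube([73, 21, 1501]);


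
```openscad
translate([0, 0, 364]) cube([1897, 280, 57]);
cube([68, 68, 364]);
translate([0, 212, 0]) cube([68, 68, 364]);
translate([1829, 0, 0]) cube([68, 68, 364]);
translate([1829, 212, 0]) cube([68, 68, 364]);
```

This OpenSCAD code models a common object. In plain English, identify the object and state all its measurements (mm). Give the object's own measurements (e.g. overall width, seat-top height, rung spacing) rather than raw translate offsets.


A long wooden bench with a 1897 mm (x) × 280 mm (y) seat, 57 mm thick, its top surface 421 mm above the floor. Four 68 mm square legs at the seat corners, flush with the edges, run from z = 0 to the seat underside.


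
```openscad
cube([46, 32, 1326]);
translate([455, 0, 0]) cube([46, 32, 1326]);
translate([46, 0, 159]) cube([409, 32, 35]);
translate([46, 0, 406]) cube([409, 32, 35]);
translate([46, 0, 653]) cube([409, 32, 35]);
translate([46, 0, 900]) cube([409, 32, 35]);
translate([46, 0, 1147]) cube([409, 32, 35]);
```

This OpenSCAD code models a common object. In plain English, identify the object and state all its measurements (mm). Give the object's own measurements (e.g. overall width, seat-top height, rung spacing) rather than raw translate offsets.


A straight ladder. Two 46×32 mm vertical rails, 1326 mm tall, stand 501 mm apart (outside-to-outside) with their front faces coplanar on the −y side. 5 rungs, each 32 mm deep and 35 mm tall, span between the inner faces of the rails, front faces flush with the rails. The lowest rung's underside is at z = 159 mm and rungs are spaced 247 mm apart (underside to underside).


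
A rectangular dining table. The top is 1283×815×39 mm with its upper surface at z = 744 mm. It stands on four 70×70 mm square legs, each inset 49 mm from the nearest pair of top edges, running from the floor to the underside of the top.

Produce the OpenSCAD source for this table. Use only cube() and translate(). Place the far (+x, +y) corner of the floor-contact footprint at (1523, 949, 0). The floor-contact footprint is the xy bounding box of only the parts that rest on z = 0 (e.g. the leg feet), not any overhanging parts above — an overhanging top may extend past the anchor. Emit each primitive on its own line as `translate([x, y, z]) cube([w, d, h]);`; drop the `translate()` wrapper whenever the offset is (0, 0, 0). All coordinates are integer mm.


translate([289, 183, 705]) cube([1283, 815, 39]);
translate([338, 232, 0]) cube([70, 70, 705]);
translate([1453, 232, 0]) cube([70, 70, 705]);
translate([338, 879, 0]) cube([70, 70, 705]);
translate([1453, 879, 0]) cube([70, 70, 705]);


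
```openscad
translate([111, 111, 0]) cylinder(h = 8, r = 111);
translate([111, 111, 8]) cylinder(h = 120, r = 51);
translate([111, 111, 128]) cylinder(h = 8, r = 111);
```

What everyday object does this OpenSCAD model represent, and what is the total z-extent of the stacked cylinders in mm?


A spool. The overall height is 136 mm.

Three coaxial cylinders, large–small–large — a spool. Two 8 mm flanges and a 120 mm core give 8 + 120 + 8 = 136 mm.


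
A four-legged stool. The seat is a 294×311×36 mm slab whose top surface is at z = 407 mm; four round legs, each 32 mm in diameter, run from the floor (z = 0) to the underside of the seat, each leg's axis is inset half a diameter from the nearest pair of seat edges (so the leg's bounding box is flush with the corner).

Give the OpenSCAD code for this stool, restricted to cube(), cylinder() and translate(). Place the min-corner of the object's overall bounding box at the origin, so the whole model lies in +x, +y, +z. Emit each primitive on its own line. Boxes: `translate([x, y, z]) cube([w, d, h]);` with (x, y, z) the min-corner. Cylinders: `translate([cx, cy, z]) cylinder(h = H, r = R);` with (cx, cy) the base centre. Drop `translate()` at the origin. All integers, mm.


translate([0, 0, 371]) cube([294, 311, 36]);
translate([16, 16, 0]) cylinder(h = 371, r = 16);
translate([278, 16, 0]) cylinder(h = 371, r = 16);
translate([16, 295, 0]) cylinder(h = 371, r = 16);
translate([278, 295, 0]) cylinder(h = 371, r = 16);


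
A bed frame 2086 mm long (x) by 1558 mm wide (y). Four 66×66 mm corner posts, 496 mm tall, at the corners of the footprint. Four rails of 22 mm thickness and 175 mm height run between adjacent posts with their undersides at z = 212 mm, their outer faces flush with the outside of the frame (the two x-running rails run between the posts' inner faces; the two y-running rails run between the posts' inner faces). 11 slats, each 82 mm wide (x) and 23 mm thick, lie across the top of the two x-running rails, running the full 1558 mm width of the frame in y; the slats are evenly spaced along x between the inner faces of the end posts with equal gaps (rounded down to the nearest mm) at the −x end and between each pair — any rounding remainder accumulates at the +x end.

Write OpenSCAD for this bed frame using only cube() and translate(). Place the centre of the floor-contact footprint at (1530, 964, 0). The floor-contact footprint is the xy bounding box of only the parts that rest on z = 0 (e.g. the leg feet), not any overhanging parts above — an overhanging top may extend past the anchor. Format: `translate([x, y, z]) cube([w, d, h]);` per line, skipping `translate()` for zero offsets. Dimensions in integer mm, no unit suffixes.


translate([487, 185, 0]) cube([66, 66, 496]);
translate([487, 1677, 0]) cube([66, 66, 496]);
translate([2507, 185, 0]) cube([66, 66, 496]);
translate([2507, 1677, 0]) cube([66, 66, 496]);
translate([553, 185, 212]) cube([1954, 22, 175]);
translate([553, 1721, 212]) cube([1954, 22, 175]);
translate([487, 251, 212]) cube([22, 1426, 175]);
translate([2551, 251, 212]) cube([22, 1426, 175]);
translate([640, 185, 387]) cube([82, 1558, 23]);
translate([809, 185, 387]) cube([82, 1558, 23]);
translate([978, 185, 387]) cube([82, 1558, 23]);
translate([1147, 185, 387]) cube([82, 1558, 23]);
translate([1316, 185, 387]) cube([82, 1558, 23]);
translate([1485, 185, 387]) cube([82, 1558, 23]);
translate([1654, 185, 387]) cube([82, 1558, 23]);
translate([1823, 185, 387]) cube([82, 1558, 23]);
translate([1992, 185, 387]) cube([82, 1558, 23]);
translate([2161, 185, 387]) cube([82, 1558, 23]);
translate([2330, 185, 387]) cube([82, 1558, 23]);


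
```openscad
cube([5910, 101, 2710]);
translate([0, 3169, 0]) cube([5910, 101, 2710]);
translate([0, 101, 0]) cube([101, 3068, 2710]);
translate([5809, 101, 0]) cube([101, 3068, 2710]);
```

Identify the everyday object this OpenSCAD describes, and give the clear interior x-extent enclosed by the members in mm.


A house (or room) frame. The interior width is 5708 mm.

Four 2710 mm walls enclosing a rectangle with no floor or roof — a room or house frame. Outside width is 5910 mm and wall thickness is 101 mm, so the interior width is 5910 − 2 × 101 = 5708 mm.


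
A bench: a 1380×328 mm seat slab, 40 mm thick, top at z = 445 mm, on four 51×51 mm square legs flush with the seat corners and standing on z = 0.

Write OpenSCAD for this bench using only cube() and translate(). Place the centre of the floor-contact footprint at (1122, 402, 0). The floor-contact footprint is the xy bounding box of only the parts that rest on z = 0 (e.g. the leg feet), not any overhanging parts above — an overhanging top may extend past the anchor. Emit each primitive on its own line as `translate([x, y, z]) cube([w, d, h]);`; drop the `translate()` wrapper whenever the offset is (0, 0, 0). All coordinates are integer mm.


// leg_h = 445 − 40 = 405
translate([432, 238, 405]) cube([1380, 328, 40]);
translate([432, 238, 0]) cube([51, 51, 405]);
translate([432, 515, 0]) cube([51, 51, 405]);
translate([1761, 238, 0]) cube([51, 51, 405]);
translate([1761, 515, 0]) cube([51, 51, 405]);


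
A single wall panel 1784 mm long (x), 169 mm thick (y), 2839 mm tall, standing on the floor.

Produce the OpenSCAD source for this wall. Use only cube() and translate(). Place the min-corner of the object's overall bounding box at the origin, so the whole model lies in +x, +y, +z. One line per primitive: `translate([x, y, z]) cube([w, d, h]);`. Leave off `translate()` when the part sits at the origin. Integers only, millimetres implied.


cube([1784, 169, 2839]);


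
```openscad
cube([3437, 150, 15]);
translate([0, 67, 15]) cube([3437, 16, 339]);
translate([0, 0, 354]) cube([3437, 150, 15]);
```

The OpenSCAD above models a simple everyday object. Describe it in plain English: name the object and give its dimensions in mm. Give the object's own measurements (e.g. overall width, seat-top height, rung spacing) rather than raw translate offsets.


An I-beam lying along x, 3437 mm long. Overall section height 369 mm. Two flanges 150 mm wide (y) and 15 mm thick, one on the floor and one at the top; a web 16 mm thick runs between them, centred on the flange width.


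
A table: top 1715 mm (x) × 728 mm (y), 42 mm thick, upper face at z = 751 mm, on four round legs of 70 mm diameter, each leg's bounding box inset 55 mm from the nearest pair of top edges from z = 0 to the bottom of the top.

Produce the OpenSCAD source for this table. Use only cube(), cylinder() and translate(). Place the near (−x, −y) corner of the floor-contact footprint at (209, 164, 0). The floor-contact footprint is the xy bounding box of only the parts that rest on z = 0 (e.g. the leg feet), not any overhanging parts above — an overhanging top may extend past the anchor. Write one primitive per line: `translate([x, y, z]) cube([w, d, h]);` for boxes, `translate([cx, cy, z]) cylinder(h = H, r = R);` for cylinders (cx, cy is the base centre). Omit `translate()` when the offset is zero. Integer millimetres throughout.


// leg_h = 751 - 42 = 709
translate([154, 109, 709]) cube([1715, 728, 42]);
translate([244, 199, 0]) cylinder(h = 709, r = 35);
translate([1779, 199, 0]) cylinder(h = 709, r = 35);
translate([244, 747, 0]) cylinder(h = 709, r = 35);
translate([1779, 747, 0]) cylinder(h = 709, r = 35);


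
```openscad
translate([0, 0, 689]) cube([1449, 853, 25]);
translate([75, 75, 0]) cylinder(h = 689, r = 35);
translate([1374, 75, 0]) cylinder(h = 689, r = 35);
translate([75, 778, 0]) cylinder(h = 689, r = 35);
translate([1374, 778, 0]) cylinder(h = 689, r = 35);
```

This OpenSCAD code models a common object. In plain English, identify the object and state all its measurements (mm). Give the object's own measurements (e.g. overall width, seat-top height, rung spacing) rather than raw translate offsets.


A table: top 1449 mm (x) × 853 mm (y), 25 mm thick, upper face at z = 714 mm, on four round legs of 70 mm diameter, each leg's bounding box inset 40 mm from the nearest pair of top edges from z = 0 to the bottom of the top.


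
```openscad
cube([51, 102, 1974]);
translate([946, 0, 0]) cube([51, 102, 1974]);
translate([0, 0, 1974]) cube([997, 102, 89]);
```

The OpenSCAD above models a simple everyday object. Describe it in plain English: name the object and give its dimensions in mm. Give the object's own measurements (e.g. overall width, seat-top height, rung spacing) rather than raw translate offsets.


A door frame. The clear opening is 895 mm wide and 1974 mm high. Two 51 mm wide jambs, 102 mm deep, stand either side of the opening from the floor to the top of the opening. A 89 mm thick head sits across the top of both jambs, spanning the full outside width of the frame.


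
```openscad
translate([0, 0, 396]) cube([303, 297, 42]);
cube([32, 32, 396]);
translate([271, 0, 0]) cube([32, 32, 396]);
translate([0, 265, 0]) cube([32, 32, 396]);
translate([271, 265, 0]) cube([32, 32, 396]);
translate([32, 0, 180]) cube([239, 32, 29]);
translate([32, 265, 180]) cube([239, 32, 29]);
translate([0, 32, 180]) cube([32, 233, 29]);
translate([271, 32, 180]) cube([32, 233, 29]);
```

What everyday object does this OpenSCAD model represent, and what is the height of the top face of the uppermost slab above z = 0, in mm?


A stool. The seat height is 438 mm.

A 303×297×42 slab at z = 396 on four corner posts — a stool. The seat top is 396 + 42 = 438 mm.


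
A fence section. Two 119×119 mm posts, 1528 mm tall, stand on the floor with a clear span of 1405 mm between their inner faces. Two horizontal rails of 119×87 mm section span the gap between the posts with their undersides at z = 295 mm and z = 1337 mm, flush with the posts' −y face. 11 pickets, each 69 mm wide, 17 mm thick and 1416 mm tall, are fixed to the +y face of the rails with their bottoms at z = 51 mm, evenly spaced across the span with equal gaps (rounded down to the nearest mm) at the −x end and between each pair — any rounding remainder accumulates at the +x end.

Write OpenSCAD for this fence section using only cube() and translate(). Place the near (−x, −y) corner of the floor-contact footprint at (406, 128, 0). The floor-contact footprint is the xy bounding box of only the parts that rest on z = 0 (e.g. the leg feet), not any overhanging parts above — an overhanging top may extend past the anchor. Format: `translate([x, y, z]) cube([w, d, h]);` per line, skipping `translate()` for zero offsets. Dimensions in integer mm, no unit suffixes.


translate([406, 128, 0]) cube([119, 119, 1528]);
translate([1930, 128, 0]) cube([119, 119, 1528]);
translate([525, 128, 295]) cube([1405, 119, 87]);
translate([525, 128, 1337]) cube([1405, 119, 87]);
translate([578, 247, 51]) cube([69, 17, 1416]);
translate([700, 247, 51]) cube([69, 17, 1416]);
translate([822, 247, 51]) cube([69, 17, 1416]);
translate([944, 247, 51]) cube([69, 17, 1416]);
translate([1066, 247, 51]) cube([69, 17, 1416]);
translate([1188, 247, 51]) cube([69, 17, 1416]);
translate([1310, 247, 51]) cube([69, 17, 1416]);
translate([1432, 247, 51]) cube([69, 17, 1416]);
translate([1554, 247, 51]) cube([69, 17, 1416]);
translate([1676, 247, 51]) cube([69, 17, 1416]);
translate([1798, 247, 51]) cube([69, 17, 1416]);


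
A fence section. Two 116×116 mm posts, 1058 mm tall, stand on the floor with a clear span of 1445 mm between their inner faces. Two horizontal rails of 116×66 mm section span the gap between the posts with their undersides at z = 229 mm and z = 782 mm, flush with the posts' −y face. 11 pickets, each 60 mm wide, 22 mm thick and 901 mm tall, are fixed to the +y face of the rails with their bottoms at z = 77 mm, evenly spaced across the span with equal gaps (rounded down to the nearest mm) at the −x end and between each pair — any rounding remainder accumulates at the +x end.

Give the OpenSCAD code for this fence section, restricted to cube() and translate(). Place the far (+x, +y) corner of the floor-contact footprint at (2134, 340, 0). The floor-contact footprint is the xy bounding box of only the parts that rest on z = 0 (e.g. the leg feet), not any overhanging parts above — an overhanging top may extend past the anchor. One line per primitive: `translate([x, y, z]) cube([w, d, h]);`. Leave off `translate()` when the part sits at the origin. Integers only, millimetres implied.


translate([457, 224, 0]) cube([116, 116, 1058]);
translate([2018, 224, 0]) cube([116, 116, 1058]);
translate([573, 224, 229]) cube([1445, 116, 66]);
translate([573, 224, 782]) cube([1445, 116, 66]);
translate([638, 340, 77]) cube([60, 22, 901]);
translate([763, 340, 77]) cube([60, 22, 901]);
translate([888, 340, 77]) cube([60, 22, 901]);
translate([1013, 340, 77]) cube([60, 22, 901]);
translate([1138, 340, 77]) cube([60, 22, 901]);
translate([1263, 340, 77]) cube([60, 22, 901]);
translate([1388, 340, 77]) cube([60, 22, 901]);
translate([1513, 340, 77]) cube([60, 22, 901]);
translate([1638, 340, 77]) cube([60, 22, 901]);
translate([1763, 340, 77]) cube([60, 22, 901]);
translate([1888, 340, 77]) cube([60, 22, 901]);


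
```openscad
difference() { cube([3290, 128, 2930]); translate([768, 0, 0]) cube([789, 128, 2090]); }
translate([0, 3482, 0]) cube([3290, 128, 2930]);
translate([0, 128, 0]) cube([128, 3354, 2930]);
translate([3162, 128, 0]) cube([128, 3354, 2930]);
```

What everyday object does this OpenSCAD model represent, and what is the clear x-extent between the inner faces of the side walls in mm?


A single room. The interior width is 3034 mm.

Four walls enclosing a rectangle with a door in the front wall — a room. Outside width 3290 minus two 128 mm walls gives 3034 mm.


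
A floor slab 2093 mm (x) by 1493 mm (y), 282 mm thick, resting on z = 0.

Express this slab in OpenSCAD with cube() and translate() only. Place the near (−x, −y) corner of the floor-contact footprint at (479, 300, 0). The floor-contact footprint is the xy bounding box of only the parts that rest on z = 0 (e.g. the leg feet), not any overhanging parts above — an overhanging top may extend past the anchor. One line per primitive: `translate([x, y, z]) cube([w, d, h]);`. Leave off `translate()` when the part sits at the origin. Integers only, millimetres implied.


translate([479, 300, 0]) cube([2093, 1493, 282]);


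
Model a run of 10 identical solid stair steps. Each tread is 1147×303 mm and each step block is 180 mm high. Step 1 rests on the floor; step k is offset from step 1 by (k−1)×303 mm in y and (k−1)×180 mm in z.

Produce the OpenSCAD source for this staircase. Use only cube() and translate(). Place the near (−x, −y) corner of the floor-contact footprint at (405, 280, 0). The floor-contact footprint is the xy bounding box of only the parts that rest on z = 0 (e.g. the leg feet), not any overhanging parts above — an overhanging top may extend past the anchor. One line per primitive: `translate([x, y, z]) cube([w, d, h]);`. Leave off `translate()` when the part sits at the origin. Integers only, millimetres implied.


translate([405, 280, 0]) cube([1147, 303, 180]);
translate([405, 583, 180]) cube([1147, 303, 180]);
translate([405, 886, 360]) cube([1147, 303, 180]);
translate([405, 1189, 540]) cube([1147, 303, 180]);
translate([405, 1492, 720]) cube([1147, 303, 180]);
translate([405, 1795, 900]) cube([1147, 303, 180]);
translate([405, 2098, 1080]) cube([1147, 303, 180]);
translate([405, 2401, 1260]) cube([1147, 303, 180]);
translate([405, 2704, 1440]) cube([1147, 303, 180]);
translate([405, 3007, 1620]) cube([1147, 303, 180]);


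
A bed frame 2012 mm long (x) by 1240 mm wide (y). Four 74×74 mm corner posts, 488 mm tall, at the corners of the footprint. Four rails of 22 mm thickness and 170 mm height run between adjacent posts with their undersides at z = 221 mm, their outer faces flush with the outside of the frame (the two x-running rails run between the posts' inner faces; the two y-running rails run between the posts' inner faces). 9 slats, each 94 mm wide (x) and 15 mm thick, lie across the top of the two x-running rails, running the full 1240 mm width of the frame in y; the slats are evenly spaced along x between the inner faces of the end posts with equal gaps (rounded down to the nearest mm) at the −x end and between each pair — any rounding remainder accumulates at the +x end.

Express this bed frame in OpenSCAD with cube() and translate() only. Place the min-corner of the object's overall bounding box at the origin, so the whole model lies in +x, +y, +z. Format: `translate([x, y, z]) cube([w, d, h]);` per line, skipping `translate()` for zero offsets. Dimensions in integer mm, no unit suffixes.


// slat z = rail_z + rail_h = 221 + 170 = 391
// slat gap = ⌊(1864 − 9·94) / 10⌋ = 101
cube([74, 74, 488]);
translate([0, 1166, 0]) cube([74, 74, 488]);
translate([1938, 0, 0]) cube([74, 74, 488]);
translate([1938, 1166, 0]) cube([74, 74, 488]);
translate([74, 0, 221]) cube([1864, 22, 170]);
translate([74, 1218, 221]) cube([1864, 22, 170]);
translate([0, 74, 221]) cube([22, 1092, 170]);
translate([1990, 74, 221]) cube([22, 1092, 170]);
translate([175, 0, 391]) cube([94, 1240, 15]);
translate([370, 0, 391]) cube([94, 1240, 15]);
translate([565, 0, 391]) cube([94, 1240, 15]);
translate([760, 0, 391]) cube([94, 1240, 15]);
translate([955, 0, 391]) cube([94, 1240, 15]);
translate([1150, 0, 391]) cube([94, 1240, 15]);
translate([1345, 0, 391]) cube([94, 1240, 15]);
translate([1540, 0, 391]) cube([94, 1240, 15]);
translate([1735, 0, 391]) cube([94, 1240, 15]);


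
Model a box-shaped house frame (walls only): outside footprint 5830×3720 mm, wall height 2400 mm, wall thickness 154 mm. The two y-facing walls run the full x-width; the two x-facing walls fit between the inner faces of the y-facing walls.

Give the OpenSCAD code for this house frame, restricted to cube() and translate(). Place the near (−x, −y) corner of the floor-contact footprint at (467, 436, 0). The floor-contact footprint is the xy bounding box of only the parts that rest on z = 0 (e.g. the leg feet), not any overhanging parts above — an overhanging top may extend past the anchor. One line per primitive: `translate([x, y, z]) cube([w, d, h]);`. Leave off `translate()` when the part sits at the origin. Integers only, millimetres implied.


translate([467, 436, 0]) cube([5830, 154, 2400]);
translate([467, 4002, 0]) cube([5830, 154, 2400]);
translate([467, 590, 0]) cube([154, 3412, 2400]);
translate([6143, 590, 0]) cube([154, 3412, 2400]);
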